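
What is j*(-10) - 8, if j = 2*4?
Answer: -88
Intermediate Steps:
j = 8
j*(-10) - 8 = 8*(-10) - 8 = -80 - 8 = -88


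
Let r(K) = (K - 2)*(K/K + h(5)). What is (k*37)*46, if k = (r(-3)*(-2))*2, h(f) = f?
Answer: 204240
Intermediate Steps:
r(K) = -12 + 6*K (r(K) = (K - 2)*(K/K + 5) = (-2 + K)*(1 + 5) = (-2 + K)*6 = -12 + 6*K)
k = 120 (k = ((-12 + 6*(-3))*(-2))*2 = ((-12 - 18)*(-2))*2 = -30*(-2)*2 = 60*2 = 120)
(k*37)*46 = (120*37)*46 = 4440*46 = 204240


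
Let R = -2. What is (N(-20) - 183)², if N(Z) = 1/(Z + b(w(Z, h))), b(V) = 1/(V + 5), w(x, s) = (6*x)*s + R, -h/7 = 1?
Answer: 9523642881600/284225881 ≈ 33507.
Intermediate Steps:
h = -7 (h = -7*1 = -7)
w(x, s) = -2 + 6*s*x (w(x, s) = (6*x)*s - 2 = 6*s*x - 2 = -2 + 6*s*x)
b(V) = 1/(5 + V)
N(Z) = 1/(Z + 1/(3 - 42*Z)) (N(Z) = 1/(Z + 1/(5 + (-2 + 6*(-7)*Z))) = 1/(Z + 1/(5 + (-2 - 42*Z))) = 1/(Z + 1/(3 - 42*Z)))
(N(-20) - 183)² = (3*(-1 + 14*(-20))/(-1 + 3*(-20)*(-1 + 14*(-20))) - 183)² = (3*(-1 - 280)/(-1 + 3*(-20)*(-1 - 280)) - 183)² = (3*(-281)/(-1 + 3*(-20)*(-281)) - 183)² = (3*(-281)/(-1 + 16860) - 183)² = (3*(-281)/16859 - 183)² = (3*(1/16859)*(-281) - 183)² = (-843/16859 - 183)² = (-3086040/16859)² = 9523642881600/284225881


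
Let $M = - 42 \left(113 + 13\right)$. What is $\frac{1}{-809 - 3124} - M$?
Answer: $\frac{20813435}{3933} \approx 5292.0$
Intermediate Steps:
$M = -5292$ ($M = \left(-42\right) 126 = -5292$)
$\frac{1}{-809 - 3124} - M = \frac{1}{-809 - 3124} - -5292 = \frac{1}{-809 - 3124} + 5292 = \frac{1}{-3933} + 5292 = - \frac{1}{3933} + 5292 = \frac{20813435}{3933}$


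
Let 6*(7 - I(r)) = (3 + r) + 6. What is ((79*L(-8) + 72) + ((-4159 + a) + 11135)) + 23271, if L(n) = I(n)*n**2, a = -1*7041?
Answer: 173482/3 ≈ 57827.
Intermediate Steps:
I(r) = 11/2 - r/6 (I(r) = 7 - ((3 + r) + 6)/6 = 7 - (9 + r)/6 = 7 + (-3/2 - r/6) = 11/2 - r/6)
a = -7041
L(n) = n**2*(11/2 - n/6) (L(n) = (11/2 - n/6)*n**2 = n**2*(11/2 - n/6))
((79*L(-8) + 72) + ((-4159 + a) + 11135)) + 23271 = ((79*((1/6)*(-8)**2*(33 - 1*(-8))) + 72) + ((-4159 - 7041) + 11135)) + 23271 = ((79*((1/6)*64*(33 + 8)) + 72) + (-11200 + 11135)) + 23271 = ((79*((1/6)*64*41) + 72) - 65) + 23271 = ((79*(1312/3) + 72) - 65) + 23271 = ((103648/3 + 72) - 65) + 23271 = (103864/3 - 65) + 23271 = 103669/3 + 23271 = 173482/3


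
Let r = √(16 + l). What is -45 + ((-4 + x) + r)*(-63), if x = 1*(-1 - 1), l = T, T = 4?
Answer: 333 - 126*√5 ≈ 51.255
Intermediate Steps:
l = 4
x = -2 (x = 1*(-2) = -2)
r = 2*√5 (r = √(16 + 4) = √20 = 2*√5 ≈ 4.4721)
-45 + ((-4 + x) + r)*(-63) = -45 + ((-4 - 2) + 2*√5)*(-63) = -45 + (-6 + 2*√5)*(-63) = -45 + (378 - 126*√5) = 333 - 126*√5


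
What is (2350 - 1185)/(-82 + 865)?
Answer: 1165/783 ≈ 1.4879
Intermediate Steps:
(2350 - 1185)/(-82 + 865) = 1165/783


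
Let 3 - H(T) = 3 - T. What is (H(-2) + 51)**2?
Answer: 2401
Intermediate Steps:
H(T) = T (H(T) = 3 - (3 - T) = 3 + (-3 + T) = T)
(H(-2) + 51)**2 = (-2 + 51)**2 = 49**2 = 2401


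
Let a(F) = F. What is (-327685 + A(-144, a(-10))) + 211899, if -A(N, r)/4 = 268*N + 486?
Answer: 36638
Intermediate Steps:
A(N, r) = -1944 - 1072*N (A(N, r) = -4*(268*N + 486) = -4*(486 + 268*N) = -1944 - 1072*N)
(-327685 + A(-144, a(-10))) + 211899 = (-327685 + (-1944 - 1072*(-144))) + 211899 = (-327685 + (-1944 + 154368)) + 211899 = (-327685 + 152424) + 211899 = -175261 + 211899 = 36638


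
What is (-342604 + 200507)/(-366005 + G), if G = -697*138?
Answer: 142097/462191 ≈ 0.30744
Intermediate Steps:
G = -96186
(-342604 + 200507)/(-366005 + G) = (-342604 + 200507)/(-366005 - 96186) = -142097/(-462191) = -142097*(-1/462191) = 142097/462191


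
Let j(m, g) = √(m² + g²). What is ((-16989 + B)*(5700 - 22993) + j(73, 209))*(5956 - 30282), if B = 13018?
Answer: -1670478655978 - 316238*√290 ≈ -1.6705e+12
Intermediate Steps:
j(m, g) = √(g² + m²)
((-16989 + B)*(5700 - 22993) + j(73, 209))*(5956 - 30282) = ((-16989 + 13018)*(5700 - 22993) + √(209² + 73²))*(5956 - 30282) = (-3971*(-17293) + √(43681 + 5329))*(-24326) = (68670503 + √49010)*(-24326) = (68670503 + 13*√290)*(-24326) = -1670478655978 - 316238*√290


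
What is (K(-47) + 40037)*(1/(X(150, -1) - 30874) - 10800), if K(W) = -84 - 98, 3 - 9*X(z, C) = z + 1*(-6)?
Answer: -39887888465565/92669 ≈ -4.3043e+8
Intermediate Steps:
X(z, C) = 1 - z/9 (X(z, C) = ⅓ - (z + 1*(-6))/9 = ⅓ - (z - 6)/9 = ⅓ - (-6 + z)/9 = ⅓ + (⅔ - z/9) = 1 - z/9)
K(W) = -182
(K(-47) + 40037)*(1/(X(150, -1) - 30874) - 10800) = (-182 + 40037)*(1/((1 - ⅑*150) - 30874) - 10800) = 39855*(1/((1 - 50/3) - 30874) - 10800) = 39855*(1/(-47/3 - 30874) - 10800) = 39855*(1/(-92669/3) - 10800) = 39855*(-3/92669 - 10800) = 39855*(-1000825203/92669) = -39887888465565/92669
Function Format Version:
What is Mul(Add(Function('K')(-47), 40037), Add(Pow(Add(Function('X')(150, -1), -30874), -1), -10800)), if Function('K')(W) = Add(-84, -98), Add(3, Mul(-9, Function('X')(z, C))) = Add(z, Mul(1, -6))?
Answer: Rational(-39887888465565, 92669) ≈ -4.3043e+8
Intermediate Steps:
Function('X')(z, C) = Add(1, Mul(Rational(-1, 9), z)) (Function('X')(z, C) = Add(Rational(1, 3), Mul(Rational(-1, 9), Add(z, Mul(1, -6)))) = Add(Rational(1, 3), Mul(Rational(-1, 9), Add(z, -6))) = Add(Rational(1, 3), Mul(Rational(-1, 9), Add(-6, z))) = Add(Rational(1, 3), Add(Rational(2, 3), Mul(Rational(-1, 9), z))) = Add(1, Mul(Rational(-1, 9), z)))
Function('K')(W) = -182
Mul(Add(Function('K')(-47), 40037), Add(Pow(Add(Function('X')(150, -1), -30874), -1), -10800)) = Mul(Add(-182, 40037), Add(Pow(Add(Add(1, Mul(Rational(-1, 9), 150)), -30874), -1), -10800)) = Mul(39855, Add(Pow(Add(Add(1, Rational(-50, 3)), -30874), -1), -10800)) = Mul(39855, Add(Pow(Add(Rational(-47, 3), -30874), -1), -10800)) = Mul(39855, Add(Pow(Rational(-92669, 3), -1), -10800)) = Mul(39855, Add(Rational(-3, 92669), -10800)) = Mul(39855, Rational(-1000825203, 92669)) = Rational(-39887888465565, 92669)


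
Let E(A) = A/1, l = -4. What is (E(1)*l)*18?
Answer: -72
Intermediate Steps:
E(A) = A (E(A) = A*1 = A)
(E(1)*l)*18 = (1*(-4))*18 = -4*18 = -72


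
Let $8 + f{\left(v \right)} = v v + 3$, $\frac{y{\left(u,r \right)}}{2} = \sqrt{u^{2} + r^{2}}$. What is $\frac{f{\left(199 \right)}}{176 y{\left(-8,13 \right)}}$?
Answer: $\frac{9899 \sqrt{233}}{20504} \approx 7.3694$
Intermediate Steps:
$y{\left(u,r \right)} = 2 \sqrt{r^{2} + u^{2}}$ ($y{\left(u,r \right)} = 2 \sqrt{u^{2} + r^{2}} = 2 \sqrt{r^{2} + u^{2}}$)
$f{\left(v \right)} = -5 + v^{2}$ ($f{\left(v \right)} = -8 + \left(v v + 3\right) = -8 + \left(v^{2} + 3\right) = -8 + \left(3 + v^{2}\right) = -5 + v^{2}$)
$\frac{f{\left(199 \right)}}{176 y{\left(-8,13 \right)}} = \frac{-5 + 199^{2}}{176 \cdot 2 \sqrt{13^{2} + \left(-8\right)^{2}}} = \frac{-5 + 39601}{176 \cdot 2 \sqrt{169 + 64}} = \frac{39596}{176 \cdot 2 \sqrt{233}} = \frac{39596}{352 \sqrt{233}} = 39596 \frac{\sqrt{233}}{82016} = \frac{9899 \sqrt{233}}{20504}$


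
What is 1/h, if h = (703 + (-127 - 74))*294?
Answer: 1/147588 ≈ 6.7756e-6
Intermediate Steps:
h = 147588 (h = (703 - 201)*294 = 502*294 = 147588)
1/h = 1/147588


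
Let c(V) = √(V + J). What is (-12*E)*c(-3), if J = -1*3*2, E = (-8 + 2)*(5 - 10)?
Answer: -1080*I ≈ -1080.0*I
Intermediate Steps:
E = 30 (E = -6*(-5) = 30)
J = -6 (J = -3*2 = -6)
c(V) = √(-6 + V) (c(V) = √(V - 6) = √(-6 + V))
(-12*E)*c(-3) = (-12*30)*√(-6 - 3) = -1080*I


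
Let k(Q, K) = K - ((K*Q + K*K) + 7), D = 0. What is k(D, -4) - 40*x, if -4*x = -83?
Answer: -857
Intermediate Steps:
x = 83/4 (x = -¼*(-83) = 83/4 ≈ 20.750)
k(Q, K) = -7 + K - K² - K*Q (k(Q, K) = K - ((K*Q + K²) + 7) = K - ((K² + K*Q) + 7) = K - (7 + K² + K*Q) = K + (-7 - K² - K*Q) = -7 + K - K² - K*Q)
k(D, -4) - 40*x = (-7 - 4 - 1*(-4)² - 1*(-4)*0) - 40*83/4 = (-7 - 4 - 1*16 + 0) - 830 = (-7 - 4 - 16 + 0) - 830 = -27 - 830 = -857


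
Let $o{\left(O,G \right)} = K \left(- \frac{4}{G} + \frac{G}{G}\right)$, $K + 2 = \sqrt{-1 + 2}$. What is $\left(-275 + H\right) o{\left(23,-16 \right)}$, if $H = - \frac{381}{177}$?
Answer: $\frac{20440}{59} \approx 346.44$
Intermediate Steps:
$K = -1$ ($K = -2 + \sqrt{-1 + 2} = -2 + \sqrt{1} = -2 + 1 = -1$)
$H = - \frac{127}{59}$ ($H = \left(-381\right) \frac{1}{177} = - \frac{127}{59} \approx -2.1525$)
$o{\left(O,G \right)} = -1 + \frac{4}{G}$ ($o{\left(O,G \right)} = - (- \frac{4}{G} + \frac{G}{G}) = - (- \frac{4}{G} + 1) = - (1 - \frac{4}{G}) = -1 + \frac{4}{G}$)
$\left(-275 + H\right) o{\left(23,-16 \right)} = \left(-275 - \frac{127}{59}\right) \frac{4 - -16}{-16} = - \frac{16352 \left(- \frac{4 + 16}{16}\right)}{59} = - \frac{16352 \left(\left(- \frac{1}{16}\right) 20\right)}{59} = \left(- \frac{16352}{59}\right) \left(- \frac{5}{4}\right) = \frac{20440}{59}$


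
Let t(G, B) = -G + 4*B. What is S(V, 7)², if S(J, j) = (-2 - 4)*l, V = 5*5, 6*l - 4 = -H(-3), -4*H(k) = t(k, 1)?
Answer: 529/16 ≈ 33.063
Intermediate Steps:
H(k) = -1 + k/4 (H(k) = -(-k + 4*1)/4 = -(-k + 4)/4 = -(4 - k)/4 = -1 + k/4)
l = 23/24 (l = ⅔ + (-(-1 + (¼)*(-3)))/6 = ⅔ + (-(-1 - ¾))/6 = ⅔ + (-1*(-7/4))/6 = ⅔ + (⅙)*(7/4) = ⅔ + 7/24 = 23/24 ≈ 0.95833)
V = 25
S(J, j) = -23/4 (S(J, j) = (-2 - 4)*(23/24) = -6*23/24 = -23/4)
S(V, 7)² = (-23/4)² = 529/16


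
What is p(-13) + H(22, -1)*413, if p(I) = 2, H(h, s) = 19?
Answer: 7849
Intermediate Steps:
p(-13) + H(22, -1)*413 = 2 + 19*413 = 2 + 7847 = 7849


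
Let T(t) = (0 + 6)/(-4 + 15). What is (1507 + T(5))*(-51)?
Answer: -845733/11 ≈ -76885.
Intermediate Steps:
T(t) = 6/11
(1507 + T(5))*(-51) = (1507 + 6/11)*(-51) = (16583/11)*(-51) = -845733/11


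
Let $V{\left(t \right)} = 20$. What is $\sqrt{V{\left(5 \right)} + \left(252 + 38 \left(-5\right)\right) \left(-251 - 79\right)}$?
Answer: $2 i \sqrt{5110} \approx 142.97 i$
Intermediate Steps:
$\sqrt{V{\left(5 \right)} + \left(252 + 38 \left(-5\right)\right) \left(-251 - 79\right)} = \sqrt{20 + \left(252 + 38 \left(-5\right)\right) \left(-251 - 79\right)} = \sqrt{20 + \left(252 - 190\right) \left(-330\right)} = \sqrt{20 + 62 \left(-330\right)} = \sqrt{20 - 20460} = \sqrt{-20440} = 2 i \sqrt{5110}$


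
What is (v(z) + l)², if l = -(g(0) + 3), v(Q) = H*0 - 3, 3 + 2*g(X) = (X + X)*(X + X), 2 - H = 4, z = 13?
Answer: 81/4 ≈ 20.250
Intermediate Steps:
H = -2 (H = 2 - 1*4 = 2 - 4 = -2)
g(X) = -3/2 + 2*X² (g(X) = -3/2 + ((X + X)*(X + X))/2 = -3/2 + ((2*X)*(2*X))/2 = -3/2 + (4*X²)/2 = -3/2 + 2*X²)
v(Q) = -3 (v(Q) = -2*0 - 3 = 0 - 3 = -3)
l = -3/2 (l = -((-3/2 + 2*0²) + 3) = -((-3/2 + 2*0) + 3) = -((-3/2 + 0) + 3) = -(-3/2 + 3) = -1*3/2 = -3/2 ≈ -1.5000)
(v(z) + l)² = (-3 - 3/2)² = (-9/2)² = 81/4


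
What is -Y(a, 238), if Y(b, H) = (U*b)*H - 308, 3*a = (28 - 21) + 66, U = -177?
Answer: 1025374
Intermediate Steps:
a = 73/3 (a = ((28 - 21) + 66)/3 = (7 + 66)/3 = (⅓)*73 = 73/3 ≈ 24.333)
Y(b, H) = -308 - 177*H*b (Y(b, H) = (-177*b)*H - 308 = -177*H*b - 308 = -308 - 177*H*b)
-Y(a, 238) = -(-308 - 177*238*73/3) = -(-308 - 1025066) = -1*(-1025374) = 1025374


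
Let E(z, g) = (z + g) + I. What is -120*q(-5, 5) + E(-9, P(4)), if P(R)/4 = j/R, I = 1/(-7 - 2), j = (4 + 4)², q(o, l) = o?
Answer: 5894/9 ≈ 654.89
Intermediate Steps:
j = 64 (j = 8² = 64)
I = -⅑ (I = 1/(-9) = -⅑ ≈ -0.11111)
P(R) = 256/R (P(R) = 4*(64/R) = 256/R)
E(z, g) = -⅑ + g + z (E(z, g) = (z + g) - ⅑ = (g + z) - ⅑ = -⅑ + g + z)
-120*q(-5, 5) + E(-9, P(4)) = -120*(-5) + (-⅑ + 256/4 - 9) = 600 + (-⅑ + 256*(¼) - 9) = 600 + (-⅑ + 64 - 9) = 600 + 494/9 = 5894/9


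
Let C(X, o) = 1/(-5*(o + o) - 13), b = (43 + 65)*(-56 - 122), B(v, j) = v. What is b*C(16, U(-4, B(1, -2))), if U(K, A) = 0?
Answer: 19224/13 ≈ 1478.8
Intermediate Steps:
b = -19224 (b = 108*(-178) = -19224)
C(X, o) = 1/(-13 - 10*o) (C(X, o) = 1/(-10*o - 13) = 1/(-13 - 10*o))
b*C(16, U(-4, B(1, -2))) = -(-19224)/(13 + 10*0) = -(-19224)/(13 + 0) = -(-19224)/13 = -19224*(-1/13) = 19224/13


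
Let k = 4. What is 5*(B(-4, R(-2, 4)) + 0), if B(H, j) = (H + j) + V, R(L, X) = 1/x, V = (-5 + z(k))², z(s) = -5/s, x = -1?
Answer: 2725/16 ≈ 170.31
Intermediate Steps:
V = 625/16 (V = (-5 - 5/4)² = (-25/4)² = 625/16 ≈ 39.063)
R(L, X) = -1 (R(L, X) = 1/(-1) = -1)
B(H, j) = 625/16 + H + j (B(H, j) = (H + j) + 625/16 = 625/16 + H + j)
5*(B(-4, R(-2, 4)) + 0) = 5*((625/16 - 4 - 1) + 0) = 5*(545/16 + 0) = 5*(545/16) = 2725/16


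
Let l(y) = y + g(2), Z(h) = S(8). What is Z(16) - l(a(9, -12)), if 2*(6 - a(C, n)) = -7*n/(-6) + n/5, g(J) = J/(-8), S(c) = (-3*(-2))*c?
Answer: 681/20 ≈ 34.050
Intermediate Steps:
S(c) = 6*c
Z(h) = 48 (Z(h) = 6*8 = 48)
g(J) = -J/8 (g(J) = J*(-1/8) = -J/8)
a(C, n) = 6 - 41*n/60 (a(C, n) = 6 - (-7*n/(-6) + n/5)/2 = 6 - (-7*n*(-1/6) + n*(1/5))/2 = 6 - (7*n/6 + n/5)/2 = 6 - 41*n/60)
l(y) = -1/4 + y (l(y) = y - 1/8*2 = y - 1/4 = -1/4 + y)
Z(16) - l(a(9, -12)) = 48 - (-1/4 + (6 - 41/60*(-12))) = 48 - (-1/4 + (6 + 41/5)) = 48 - (-1/4 + 71/5) = 48 - 1*279/20 = 48 - 279/20 = 681/20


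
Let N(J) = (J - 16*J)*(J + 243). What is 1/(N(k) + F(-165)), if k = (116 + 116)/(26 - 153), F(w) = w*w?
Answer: 16129/545700945 ≈ 2.9556e-5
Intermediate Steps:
F(w) = w²
k = -232/127 (k = 232/(-127) = 232*(-1/127) = -232/127 ≈ -1.8268)
N(J) = -15*J*(243 + J) (N(J) = (-15*J)*(243 + J) = -15*J*(243 + J))
1/(N(k) + F(-165)) = 1/(-15*(-232/127)*(243 - 232/127) + (-165)²) = 1/(-15*(-232/127)*30629/127 + 27225) = 1/(106588920/16129 + 27225) = 1/(545700945/16129) = 16129/545700945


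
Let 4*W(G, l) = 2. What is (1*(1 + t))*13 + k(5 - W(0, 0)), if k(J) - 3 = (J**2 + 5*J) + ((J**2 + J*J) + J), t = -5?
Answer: 155/4 ≈ 38.750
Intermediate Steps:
W(G, l) = 1/2 (W(G, l) = (1/4)*2 = 1/2)
k(J) = 3 + 3*J**2 + 6*J (k(J) = 3 + ((J**2 + 5*J) + ((J**2 + J*J) + J)) = 3 + ((J**2 + 5*J) + ((J**2 + J**2) + J)) = 3 + ((J**2 + 5*J) + (2*J**2 + J)) = 3 + ((J**2 + 5*J) + (J + 2*J**2)) = 3 + (3*J**2 + 6*J) = 3 + 3*J**2 + 6*J)
(1*(1 + t))*13 + k(5 - W(0, 0)) = (1*(1 - 5))*13 + (3 + 3*(5 - 1*1/2)**2 + 6*(5 - 1*1/2)) = (1*(-4))*13 + (3 + 3*(5 - 1/2)**2 + 6*(5 - 1/2)) = -4*13 + (3 + 3*(9/2)**2 + 6*(9/2)) = -52 + (3 + 3*(81/4) + 27) = -52 + (3 + 243/4 + 27) = -52 + 363/4 = 155/4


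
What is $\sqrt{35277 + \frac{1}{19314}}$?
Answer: $\frac{\sqrt{1462155594934}}{6438} \approx 187.82$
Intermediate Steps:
$\sqrt{35277 + \frac{1}{19314}} = \sqrt{\frac{681339979}{19314}} = \frac{\sqrt{1462155594934}}{6438}$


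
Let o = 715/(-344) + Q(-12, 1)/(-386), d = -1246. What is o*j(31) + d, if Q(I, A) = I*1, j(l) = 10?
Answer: -42041871/33196 ≈ -1266.5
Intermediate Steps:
Q(I, A) = I
o = -135931/66392 (o = 715/(-344) - 12/(-386) = 715*(-1/344) - 12*(-1/386) = -715/344 + 6/193 = -135931/66392 ≈ -2.0474)
o*j(31) + d = -135931/66392*10 - 1246 = -679655/33196 - 1246 = -42041871/33196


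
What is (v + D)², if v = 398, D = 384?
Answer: 611524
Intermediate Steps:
(v + D)² = (398 + 384)² = 782² = 611524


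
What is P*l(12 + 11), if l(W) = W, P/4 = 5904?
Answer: 543168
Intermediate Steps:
P = 23616 (P = 4*5904 = 23616)
P*l(12 + 11) = 23616*(12 + 11) = 23616*23 = 543168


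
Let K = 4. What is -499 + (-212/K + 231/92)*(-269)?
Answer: 1203597/92 ≈ 13083.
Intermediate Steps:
-499 + (-212/K + 231/92)*(-269) = -499 + (-212/4 + 231/92)*(-269) = -499 + (-212*¼ + 231*(1/92))*(-269) = -499 + (-53 + 231/92)*(-269) = -499 - 4645/92*(-269) = -499 + 1249505/92 = 1203597/92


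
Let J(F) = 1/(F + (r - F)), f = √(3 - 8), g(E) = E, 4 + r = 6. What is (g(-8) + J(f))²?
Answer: 225/4 ≈ 56.250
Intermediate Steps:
r = 2 (r = -4 + 6 = 2)
f = I*√5 (f = √(-5) = I*√5 ≈ 2.2361*I)
J(F) = ½ (J(F) = 1/(F + (2 - F)) = 1/2 = ½)
(g(-8) + J(f))² = (-8 + ½)² = (-15/2)² = 225/4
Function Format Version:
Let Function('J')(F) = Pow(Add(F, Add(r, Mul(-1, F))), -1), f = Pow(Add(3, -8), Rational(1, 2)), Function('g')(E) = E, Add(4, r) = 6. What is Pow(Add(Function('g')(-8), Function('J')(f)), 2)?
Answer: Rational(225, 4) ≈ 56.250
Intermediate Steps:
r = 2 (r = Add(-4, 6) = 2)
f = Mul(I, Pow(5, Rational(1, 2))) (f = Pow(-5, Rational(1, 2)) = Mul(I, Pow(5, Rational(1, 2))) ≈ Mul(2.2361, I))
Function('J')(F) = Rational(1, 2) (Function('J')(F) = Pow(Add(F, Add(2, Mul(-1, F))), -1) = Pow(2, -1) = Rational(1, 2))
Pow(Add(Function('g')(-8), Function('J')(f)), 2) = Pow(Add(-8, Rational(1, 2)), 2) = Pow(Rational(-15, 2), 2) = Rational(225, 4)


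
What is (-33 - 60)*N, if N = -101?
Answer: 9393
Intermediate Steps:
(-33 - 60)*N = (-33 - 60)*(-101) = -93*(-101) = 9393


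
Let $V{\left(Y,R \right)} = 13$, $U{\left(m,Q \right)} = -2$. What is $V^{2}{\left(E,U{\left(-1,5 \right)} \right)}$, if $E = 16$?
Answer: $169$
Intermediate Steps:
$V^{2}{\left(E,U{\left(-1,5 \right)} \right)} = 13^{2} = 169$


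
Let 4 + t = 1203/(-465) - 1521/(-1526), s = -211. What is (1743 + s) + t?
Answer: 361041669/236530 ≈ 1526.4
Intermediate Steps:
t = -1322291/236530 (t = -4 + (1203/(-465) - 1521/(-1526)) = -4 + (1203*(-1/465) - 1521*(-1/1526)) = -4 + (-401/155 + 1521/1526) = -4 - 376171/236530 = -1322291/236530 ≈ -5.5904)
(1743 + s) + t = (1743 - 211) - 1322291/236530 = 1532 - 1322291/236530 = 361041669/236530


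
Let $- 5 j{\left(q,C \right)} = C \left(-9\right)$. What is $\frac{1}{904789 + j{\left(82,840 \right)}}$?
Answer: $\frac{1}{906301} \approx 1.1034 \cdot 10^{-6}$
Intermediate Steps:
$j{\left(q,C \right)} = \frac{9 C}{5}$ ($j{\left(q,C \right)} = - \frac{C \left(-9\right)}{5} = - \frac{\left(-9\right) C}{5} = \frac{9 C}{5}$)
$\frac{1}{904789 + j{\left(82,840 \right)}} = \frac{1}{904789 + \frac{9}{5} \cdot 840} = \frac{1}{904789 + 1512} = \frac{1}{906301}$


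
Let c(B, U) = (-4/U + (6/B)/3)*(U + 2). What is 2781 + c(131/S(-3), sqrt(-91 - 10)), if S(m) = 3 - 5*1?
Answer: 363779/131 + 644*I*sqrt(101)/13231 ≈ 2776.9 + 0.48916*I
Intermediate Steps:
S(m) = -2 (S(m) = 3 - 5 = -2)
c(B, U) = (2 + U)*(-4/U + 2/B) (c(B, U) = (-4/U + (6/B)*(1/3))*(2 + U) = (-4/U + 2/B)*(2 + U) = (2 + U)*(-4/U + 2/B))
2781 + c(131/S(-3), sqrt(-91 - 10)) = 2781 + (-4 - 8/sqrt(-91 - 10) + 4/((131/(-2))) + 2*sqrt(-91 - 10)/((131/(-2)))) = 2781 + (-4 - 8*(-I*sqrt(101)/101) + 4/((131*(-1/2))) + 2*sqrt(-101)/((131*(-1/2)))) = 2781 + (-4 - 8*(-I*sqrt(101)/101) + 4/(-131/2) + 2*(I*sqrt(101))/(-131/2)) = 2781 + (-4 - (-8)*I*sqrt(101)/101 + 4*(-2/131) + 2*(I*sqrt(101))*(-2/131)) = 2781 + (-4 + 8*I*sqrt(101)/101 - 8/131 - 4*I*sqrt(101)/131) = 2781 + (-532/131 + 644*I*sqrt(101)/13231) = 363779/131 + 644*I*sqrt(101)/13231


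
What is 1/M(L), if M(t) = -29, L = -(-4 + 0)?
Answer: -1/29 ≈ -0.034483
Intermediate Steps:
L = 4 (L = -1*(-4) = 4)
1/M(L) = 1/(-29) = -1/29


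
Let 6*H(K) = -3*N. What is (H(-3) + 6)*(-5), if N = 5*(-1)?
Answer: -85/2 ≈ -42.500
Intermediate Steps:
N = -5
H(K) = 5/2 (H(K) = (-3*(-5))/6 = (1/6)*15 = 5/2)
(H(-3) + 6)*(-5) = (5/2 + 6)*(-5) = (17/2)*(-5) = -85/2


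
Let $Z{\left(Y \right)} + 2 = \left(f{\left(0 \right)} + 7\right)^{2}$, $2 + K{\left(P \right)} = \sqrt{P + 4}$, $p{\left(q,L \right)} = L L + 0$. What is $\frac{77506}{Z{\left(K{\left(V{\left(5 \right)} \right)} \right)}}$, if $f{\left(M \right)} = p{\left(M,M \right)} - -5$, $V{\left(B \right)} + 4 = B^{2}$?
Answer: $\frac{38753}{71} \approx 545.82$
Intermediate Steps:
$V{\left(B \right)} = -4 + B^{2}$
$p{\left(q,L \right)} = L^{2}$ ($p{\left(q,L \right)} = L^{2} + 0 = L^{2}$)
$K{\left(P \right)} = -2 + \sqrt{4 + P}$ ($K{\left(P \right)} = -2 + \sqrt{P + 4} = -2 + \sqrt{4 + P}$)
$f{\left(M \right)} = 5 + M^{2}$ ($f{\left(M \right)} = M^{2} - -5 = M^{2} + 5 = 5 + M^{2}$)
$Z{\left(Y \right)} = 142$ ($Z{\left(Y \right)} = -2 + \left(\left(5 + 0^{2}\right) + 7\right)^{2} = -2 + \left(\left(5 + 0\right) + 7\right)^{2} = -2 + \left(5 + 7\right)^{2} = -2 + 12^{2} = -2 + 144 = 142$)
$\frac{77506}{Z{\left(K{\left(V{\left(5 \right)} \right)} \right)}} = \frac{77506}{142} = 77506 \cdot \frac{1}{142} = \frac{38753}{71}$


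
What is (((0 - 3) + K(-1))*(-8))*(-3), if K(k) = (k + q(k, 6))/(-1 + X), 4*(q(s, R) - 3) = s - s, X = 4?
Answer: -56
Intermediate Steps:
q(s, R) = 3 (q(s, R) = 3 + (s - s)/4 = 3 + (1/4)*0 = 3 + 0 = 3)
K(k) = 1 + k/3 (K(k) = (k + 3)/(-1 + 4) = (3 + k)/3 = (3 + k)*(1/3) = 1 + k/3)
(((0 - 3) + K(-1))*(-8))*(-3) = (((0 - 3) + (1 + (1/3)*(-1)))*(-8))*(-3) = ((-3 + (1 - 1/3))*(-8))*(-3) = ((-3 + 2/3)*(-8))*(-3) = -7/3*(-8)*(-3) = (56/3)*(-3) = -56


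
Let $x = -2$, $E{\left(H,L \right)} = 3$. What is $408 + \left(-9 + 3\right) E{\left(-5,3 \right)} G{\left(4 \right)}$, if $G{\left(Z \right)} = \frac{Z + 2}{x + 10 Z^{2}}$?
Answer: $\frac{32178}{79} \approx 407.32$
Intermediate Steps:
$G{\left(Z \right)} = \frac{2 + Z}{-2 + 10 Z^{2}}$ ($G{\left(Z \right)} = \frac{Z + 2}{-2 + 10 Z^{2}} = \frac{2 + Z}{-2 + 10 Z^{2}}$)
$408 + \left(-9 + 3\right) E{\left(-5,3 \right)} G{\left(4 \right)} = 408 + \left(-9 + 3\right) 3 \frac{2 + 4}{2 \left(-1 + 5 \cdot 4^{2}\right)} = 408 + \left(-6\right) 3 \cdot \frac{1}{2} \frac{1}{-1 + 5 \cdot 16} \cdot 6 = 408 - 18 \cdot \frac{1}{2} \frac{1}{-1 + 80} \cdot 6 = 408 - 18 \cdot \frac{1}{2} \cdot \frac{1}{79} \cdot 6 = 408 - \frac{54}{79} = \frac{32178}{79}$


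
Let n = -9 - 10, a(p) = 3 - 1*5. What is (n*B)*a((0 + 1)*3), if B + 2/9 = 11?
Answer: 3686/9 ≈ 409.56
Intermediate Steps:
B = 97/9 (B = -2/9 + 11 = 97/9 ≈ 10.778)
a(p) = -2 (a(p) = 3 - 5 = -2)
n = -19
(n*B)*a((0 + 1)*3) = -19*97/9*(-2) = -1843/9*(-2) = 3686/9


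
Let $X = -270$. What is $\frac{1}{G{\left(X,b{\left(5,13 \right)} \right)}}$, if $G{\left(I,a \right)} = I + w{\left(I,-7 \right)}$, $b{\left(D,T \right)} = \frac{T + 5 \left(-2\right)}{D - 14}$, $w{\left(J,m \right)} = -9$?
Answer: $- \frac{1}{279} \approx -0.0035842$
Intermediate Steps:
$b{\left(D,T \right)} = \frac{-10 + T}{-14 + D}$ ($b{\left(D,T \right)} = \frac{T - 10}{-14 + D} = \frac{-10 + T}{-14 + D}$)
$G{\left(I,a \right)} = -9 + I$ ($G{\left(I,a \right)} = I - 9 = -9 + I$)
$\frac{1}{G{\left(X,b{\left(5,13 \right)} \right)}} = \frac{1}{-9 - 270} = \frac{1}{-279} = - \frac{1}{279}$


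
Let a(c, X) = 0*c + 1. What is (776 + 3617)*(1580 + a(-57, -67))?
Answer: 6945333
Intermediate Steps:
a(c, X) = 1 (a(c, X) = 0 + 1 = 1)
(776 + 3617)*(1580 + a(-57, -67)) = (776 + 3617)*(1580 + 1) = 4393*1581 = 6945333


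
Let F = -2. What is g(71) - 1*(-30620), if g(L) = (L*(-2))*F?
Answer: 30904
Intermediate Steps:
g(L) = 4*L (g(L) = (L*(-2))*(-2) = -2*L*(-2) = 4*L)
g(71) - 1*(-30620) = 4*71 - 1*(-30620) = 284 + 30620 = 30904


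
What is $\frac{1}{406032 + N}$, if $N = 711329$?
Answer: $\frac{1}{1117361} \approx 8.9497 \cdot 10^{-7}$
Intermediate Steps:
$\frac{1}{406032 + N} = \frac{1}{406032 + 711329} = \frac{1}{1117361}$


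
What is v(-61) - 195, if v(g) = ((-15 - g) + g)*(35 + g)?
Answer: 195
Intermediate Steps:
v(g) = -525 - 15*g (v(g) = -15*(35 + g) = -525 - 15*g)
v(-61) - 195 = (-525 - 15*(-61)) - 195 = (-525 + 915) - 195 = 390 - 195 = 195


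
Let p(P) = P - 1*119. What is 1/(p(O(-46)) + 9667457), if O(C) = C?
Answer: 1/9667292 ≈ 1.0344e-7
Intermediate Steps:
p(P) = -119 + P (p(P) = P - 119 = -119 + P)
1/(p(O(-46)) + 9667457) = 1/((-119 - 46) + 9667457) = 1/(-165 + 9667457) = 1/9667292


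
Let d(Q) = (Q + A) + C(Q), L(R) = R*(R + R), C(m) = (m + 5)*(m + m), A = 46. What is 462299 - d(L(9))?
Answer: 407983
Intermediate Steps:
C(m) = 2*m*(5 + m) (C(m) = (5 + m)*(2*m) = 2*m*(5 + m))
L(R) = 2*R² (L(R) = R*(2*R) = 2*R²)
d(Q) = 46 + Q + 2*Q*(5 + Q) (d(Q) = (Q + 46) + 2*Q*(5 + Q) = (46 + Q) + 2*Q*(5 + Q) = 46 + Q + 2*Q*(5 + Q))
462299 - d(L(9)) = 462299 - (46 + 2*9² + 2*(2*9²)*(5 + 2*9²)) = 462299 - (46 + 2*81 + 2*(2*81)*(5 + 2*81)) = 462299 - (46 + 162 + 2*162*(5 + 162)) = 462299 - (46 + 162 + 2*162*167) = 462299 - (46 + 162 + 54108) = 462299 - 1*54316 = 462299 - 54316 = 407983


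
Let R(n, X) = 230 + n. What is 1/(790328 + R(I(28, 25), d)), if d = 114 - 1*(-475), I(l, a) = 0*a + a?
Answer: 1/790583 ≈ 1.2649e-6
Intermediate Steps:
I(l, a) = a (I(l, a) = 0 + a = a)
d = 589 (d = 114 + 475 = 589)
1/(790328 + R(I(28, 25), d)) = 1/(790328 + (230 + 25)) = 1/(790328 + 255) = 1/790583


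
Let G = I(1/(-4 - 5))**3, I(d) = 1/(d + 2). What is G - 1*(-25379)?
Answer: 124687756/4913 ≈ 25379.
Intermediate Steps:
I(d) = 1/(2 + d)
G = 729/4913 (G = (1/(2 + 1/(-4 - 5)))**3 = (1/(2 + 1/(-9)))**3 = (1/(2 - 1/9))**3 = (1/(17/9))**3 = (9/17)**3 = 729/4913 ≈ 0.14838)
G - 1*(-25379) = 729/4913 - 1*(-25379) = 729/4913 + 25379 = 124687756/4913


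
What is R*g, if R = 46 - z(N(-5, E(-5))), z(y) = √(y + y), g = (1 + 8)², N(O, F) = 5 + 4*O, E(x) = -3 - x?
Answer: 3726 - 81*I*√30 ≈ 3726.0 - 443.66*I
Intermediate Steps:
g = 81 (g = 9² = 81)
z(y) = √2*√y (z(y) = √(2*y) = √2*√y)
R = 46 - I*√30 (R = 46 - √2*√(5 + 4*(-5)) = 46 - √2*√(5 - 20) = 46 - √2*√(-15) = 46 - √2*I*√15 = 46 - I*√30 ≈ 46.0 - 5.4772*I)
R*g = (46 - I*√30)*81 = 3726 - 81*I*√30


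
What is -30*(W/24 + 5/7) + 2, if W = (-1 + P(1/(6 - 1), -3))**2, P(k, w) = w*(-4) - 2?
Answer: -3379/28 ≈ -120.68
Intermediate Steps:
P(k, w) = -2 - 4*w (P(k, w) = -4*w - 2 = -2 - 4*w)
W = 81 (W = (-1 + (-2 - 4*(-3)))**2 = (-1 + (-2 + 12))**2 = (-1 + 10)**2 = 9**2 = 81)
-30*(W/24 + 5/7) + 2 = -30*(81/24 + 5/7) + 2 = -30*(81*(1/24) + 5*(1/7)) + 2 = -30*(27/8 + 5/7) + 2 = -30*229/56 + 2 = -3435/28 + 2 = -3379/28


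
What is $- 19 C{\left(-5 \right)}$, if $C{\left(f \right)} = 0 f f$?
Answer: $0$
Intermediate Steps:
$C{\left(f \right)} = 0$ ($C{\left(f \right)} = 0 f^{2} = 0$)
$- 19 C{\left(-5 \right)} = \left(-19\right) 0 = 0$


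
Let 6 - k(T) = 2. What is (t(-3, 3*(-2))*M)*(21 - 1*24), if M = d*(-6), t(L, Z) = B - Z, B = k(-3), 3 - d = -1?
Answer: 720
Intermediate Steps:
k(T) = 4 (k(T) = 6 - 1*2 = 6 - 2 = 4)
d = 4 (d = 3 - 1*(-1) = 3 + 1 = 4)
B = 4
t(L, Z) = 4 - Z
M = -24 (M = 4*(-6) = -24)
(t(-3, 3*(-2))*M)*(21 - 1*24) = ((4 - 3*(-2))*(-24))*(21 - 1*24) = ((4 - 1*(-6))*(-24))*(21 - 24) = ((4 + 6)*(-24))*(-3) = (10*(-24))*(-3) = -240*(-3) = 720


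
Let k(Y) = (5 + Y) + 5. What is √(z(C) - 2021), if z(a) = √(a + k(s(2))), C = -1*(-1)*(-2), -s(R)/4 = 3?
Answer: √(-2021 + 2*I) ≈ 0.0222 + 44.956*I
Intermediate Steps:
s(R) = -12 (s(R) = -4*3 = -12)
k(Y) = 10 + Y
C = -2 (C = 1*(-2) = -2)
z(a) = √(-2 + a) (z(a) = √(a + (10 - 12)) = √(a - 2) = √(-2 + a))
√(z(C) - 2021) = √(√(-2 - 2) - 2021) = √(√(-4) - 2021) = √(2*I - 2021) = √(-2021 + 2*I)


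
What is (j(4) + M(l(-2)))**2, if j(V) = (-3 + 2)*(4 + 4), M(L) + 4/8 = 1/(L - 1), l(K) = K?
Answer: 2809/36 ≈ 78.028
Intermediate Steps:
M(L) = -1/2 + 1/(-1 + L) (M(L) = -1/2 + 1/(L - 1) = -1/2 + 1/(-1 + L))
j(V) = -8 (j(V) = -1*8 = -8)
(j(4) + M(l(-2)))**2 = (-8 + (3 - 1*(-2))/(2*(-1 - 2)))**2 = (-8 + (1/2)*(3 + 2)/(-3))**2 = (-8 + (1/2)*(-1/3)*5)**2 = (-8 - 5/6)**2 = (-53/6)**2 = 2809/36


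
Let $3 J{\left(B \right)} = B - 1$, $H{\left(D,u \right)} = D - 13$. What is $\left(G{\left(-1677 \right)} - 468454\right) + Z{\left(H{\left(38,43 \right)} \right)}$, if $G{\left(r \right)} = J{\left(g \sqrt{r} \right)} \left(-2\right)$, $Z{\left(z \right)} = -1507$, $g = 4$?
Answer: $- \frac{1409881}{3} - \frac{8 i \sqrt{1677}}{3} \approx -4.6996 \cdot 10^{5} - 109.2 i$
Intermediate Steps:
$H{\left(D,u \right)} = -13 + D$ ($H{\left(D,u \right)} = D - 13 = -13 + D$)
$J{\left(B \right)} = - \frac{1}{3} + \frac{B}{3}$ ($J{\left(B \right)} = \frac{B - 1}{3} = \frac{-1 + B}{3} = - \frac{1}{3} + \frac{B}{3}$)
$G{\left(r \right)} = \frac{2}{3} - \frac{8 \sqrt{r}}{3}$ ($G{\left(r \right)} = \left(- \frac{1}{3} + \frac{4 \sqrt{r}}{3}\right) \left(-2\right) = \frac{2}{3} - \frac{8 \sqrt{r}}{3}$)
$\left(G{\left(-1677 \right)} - 468454\right) + Z{\left(H{\left(38,43 \right)} \right)} = \left(\left(\frac{2}{3} - \frac{8 \sqrt{-1677}}{3}\right) - 468454\right) - 1507 = \left(\left(\frac{2}{3} - \frac{8 i \sqrt{1677}}{3}\right) - 468454\right) - 1507 = \left(- \frac{1405360}{3} - \frac{8 i \sqrt{1677}}{3}\right) - 1507 = - \frac{1409881}{3} - \frac{8 i \sqrt{1677}}{3}$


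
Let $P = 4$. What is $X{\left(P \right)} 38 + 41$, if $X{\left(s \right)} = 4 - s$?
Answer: $41$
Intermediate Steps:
$X{\left(P \right)} 38 + 41 = \left(4 - 4\right) 38 + 41 = 0 \cdot 38 + 41 = 0 + 41 = 41$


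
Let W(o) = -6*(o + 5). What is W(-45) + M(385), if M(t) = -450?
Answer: -210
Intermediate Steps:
W(o) = -30 - 6*o (W(o) = -6*(5 + o) = -30 - 6*o)
W(-45) + M(385) = (-30 - 6*(-45)) - 450 = (-30 + 270) - 450 = 240 - 450 = -210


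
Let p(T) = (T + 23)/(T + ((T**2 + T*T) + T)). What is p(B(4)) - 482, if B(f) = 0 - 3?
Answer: -1441/3 ≈ -480.33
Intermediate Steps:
B(f) = -3
p(T) = (23 + T)/(2*T + 2*T**2) (p(T) = (23 + T)/(T + ((T**2 + T**2) + T)) = (23 + T)/(T + (2*T**2 + T)) = (23 + T)/(T + (T + 2*T**2)) = (23 + T)/(2*T + 2*T**2))
p(B(4)) - 482 = (1/2)*(23 - 3)/(-3*(1 - 3)) - 482 = (1/2)*(-1/3)*20/(-2) - 482 = (1/2)*(-1/3)*(-1/2)*20 - 482 = 5/3 - 482 = -1441/3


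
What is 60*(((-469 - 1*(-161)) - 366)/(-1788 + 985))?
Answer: 40440/803 ≈ 50.361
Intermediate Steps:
60*(((-469 - 1*(-161)) - 366)/(-1788 + 985)) = 60*(((-469 + 161) - 366)/(-803)) = 60*((-308 - 366)*(-1/803)) = 60*(-674*(-1/803)) = 60*(674/803) = 40440/803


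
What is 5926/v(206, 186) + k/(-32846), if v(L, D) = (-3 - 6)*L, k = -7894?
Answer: -45002480/15224121 ≈ -2.9560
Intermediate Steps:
v(L, D) = -9*L
5926/v(206, 186) + k/(-32846) = 5926/((-9*206)) - 7894/(-32846) = 5926/(-1854) - 7894*(-1/32846) = 5926*(-1/1854) + 3947/16423 = -2963/927 + 3947/16423 = -45002480/15224121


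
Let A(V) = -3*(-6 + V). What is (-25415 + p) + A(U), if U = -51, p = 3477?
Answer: -21767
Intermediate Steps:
A(V) = 18 - 3*V
(-25415 + p) + A(U) = (-25415 + 3477) + (18 - 3*(-51)) = -21938 + (18 + 153) = -21938 + 171 = -21767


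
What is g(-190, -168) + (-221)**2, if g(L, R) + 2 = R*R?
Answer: 77063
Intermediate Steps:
g(L, R) = -2 + R**2 (g(L, R) = -2 + R*R = -2 + R**2)
g(-190, -168) + (-221)**2 = (-2 + (-168)**2) + (-221)**2 = (-2 + 28224) + 48841 = 28222 + 48841 = 77063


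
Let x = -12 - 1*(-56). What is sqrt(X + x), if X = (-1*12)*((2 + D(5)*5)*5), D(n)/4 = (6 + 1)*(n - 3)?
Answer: 2*I*sqrt(4219) ≈ 129.91*I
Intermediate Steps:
D(n) = -84 + 28*n (D(n) = 4*((6 + 1)*(n - 3)) = 4*(7*(-3 + n)) = 4*(-21 + 7*n) = -84 + 28*n)
x = 44 (x = -12 + 56 = 44)
X = -16920 (X = (-1*12)*((2 + (-84 + 28*5)*5)*5) = -12*(2 + (-84 + 140)*5)*5 = -12*(2 + 56*5)*5 = -12*(2 + 280)*5 = -3384*5 = -12*1410 = -16920)
sqrt(X + x) = sqrt(-16920 + 44) = sqrt(-16876) = 2*I*sqrt(4219)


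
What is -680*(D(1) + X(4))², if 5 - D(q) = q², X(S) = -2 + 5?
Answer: -33320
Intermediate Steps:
X(S) = 3
D(q) = 5 - q²
-680*(D(1) + X(4))² = -680*((5 - 1*1²) + 3)² = -680*((5 - 1*1) + 3)² = -680*((5 - 1) + 3)² = -680*(4 + 3)² = -680*7² = -680*49 = -33320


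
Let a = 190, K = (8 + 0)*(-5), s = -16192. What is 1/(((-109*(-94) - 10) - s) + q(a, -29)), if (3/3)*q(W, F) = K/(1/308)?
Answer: 1/14108 ≈ 7.0882e-5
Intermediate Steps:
K = -40 (K = 8*(-5) = -40)
q(W, F) = -12320 (q(W, F) = -40/(1/308) = -40/1/308 = -40*308 = -12320)
1/(((-109*(-94) - 10) - s) + q(a, -29)) = 1/(((-109*(-94) - 10) - 1*(-16192)) - 12320) = 1/(((10246 - 10) + 16192) - 12320) = 1/((10236 + 16192) - 12320) = 1/(26428 - 12320) = 1/14108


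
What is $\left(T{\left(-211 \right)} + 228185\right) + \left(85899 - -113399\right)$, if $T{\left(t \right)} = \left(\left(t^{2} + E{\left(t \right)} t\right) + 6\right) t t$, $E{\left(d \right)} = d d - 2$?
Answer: $-416225600139$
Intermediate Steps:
$E{\left(d \right)} = -2 + d^{2}$ ($E{\left(d \right)} = d^{2} - 2 = -2 + d^{2}$)
$T{\left(t \right)} = t^{2} \left(6 + t^{2} + t \left(-2 + t^{2}\right)\right)$ ($T{\left(t \right)} = \left(\left(t^{2} + \left(-2 + t^{2}\right) t\right) + 6\right) t t = \left(\left(t^{2} + t \left(-2 + t^{2}\right)\right) + 6\right) t t = \left(6 + t^{2} + t \left(-2 + t^{2}\right)\right) t t = t \left(6 + t^{2} + t \left(-2 + t^{2}\right)\right) t = t^{2} \left(6 + t^{2} + t \left(-2 + t^{2}\right)\right)$)
$\left(T{\left(-211 \right)} + 228185\right) + \left(85899 - -113399\right) = \left(\left(-211\right)^{2} \left(6 + \left(-211\right)^{2} - 211 \left(-2 + \left(-211\right)^{2}\right)\right) + 228185\right) + \left(85899 - -113399\right) = \left(44521 \left(6 + 44521 - 211 \left(-2 + 44521\right)\right) + 228185\right) + \left(85899 + 113399\right) = \left(44521 \left(6 + 44521 - 9393509\right) + 228185\right) + 199298 = \left(44521 \left(-9348982\right) + 228185\right) + 199298 = \left(-416226027622 + 228185\right) + 199298 = -416225799437 + 199298 = -416225600139$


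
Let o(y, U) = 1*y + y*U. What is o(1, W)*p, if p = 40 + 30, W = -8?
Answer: -490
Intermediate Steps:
p = 70
o(y, U) = y + U*y
o(1, W)*p = (1*(1 - 8))*70 = (1*(-7))*70 = -7*70 = -490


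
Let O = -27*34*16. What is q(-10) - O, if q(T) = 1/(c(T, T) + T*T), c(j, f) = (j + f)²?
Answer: 7344001/500 ≈ 14688.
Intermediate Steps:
c(j, f) = (f + j)²
q(T) = 1/(5*T²) (q(T) = 1/((T + T)² + T*T) = 1/((2*T)² + T²) = 1/(4*T² + T²) = 1/(5*T²))
O = -14688 (O = -918*16 = -14688)
q(-10) - O = (⅕)/(-10)² - 1*(-14688) = (⅕)*(1/100) + 14688 = 1/500 + 14688 = 7344001/500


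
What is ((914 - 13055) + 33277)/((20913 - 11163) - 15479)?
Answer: -21136/5729 ≈ -3.6893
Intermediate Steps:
((914 - 13055) + 33277)/((20913 - 11163) - 15479) = (-12141 + 33277)/(9750 - 15479) = 21136/(-5729) = 21136*(-1/5729) = -21136/5729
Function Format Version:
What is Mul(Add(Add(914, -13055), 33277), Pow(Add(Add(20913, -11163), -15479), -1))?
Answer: Rational(-21136, 5729) ≈ -3.6893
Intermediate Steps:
Mul(Add(Add(914, -13055), 33277), Pow(Add(Add(20913, -11163), -15479), -1)) = Mul(Add(-12141, 33277), Pow(Add(9750, -15479), -1)) = Mul(21136, Pow(-5729, -1)) = Mul(21136, Rational(-1, 5729)) = Rational(-21136, 5729)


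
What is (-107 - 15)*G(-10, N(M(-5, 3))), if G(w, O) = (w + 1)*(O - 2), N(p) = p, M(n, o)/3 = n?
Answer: -18666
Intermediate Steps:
M(n, o) = 3*n
G(w, O) = (1 + w)*(-2 + O)
(-107 - 15)*G(-10, N(M(-5, 3))) = (-107 - 15)*(-2 + 3*(-5) - 2*(-10) + (3*(-5))*(-10)) = -122*(-2 - 15 + 20 - 15*(-10)) = -122*(-2 - 15 + 20 + 150) = -122*153 = -18666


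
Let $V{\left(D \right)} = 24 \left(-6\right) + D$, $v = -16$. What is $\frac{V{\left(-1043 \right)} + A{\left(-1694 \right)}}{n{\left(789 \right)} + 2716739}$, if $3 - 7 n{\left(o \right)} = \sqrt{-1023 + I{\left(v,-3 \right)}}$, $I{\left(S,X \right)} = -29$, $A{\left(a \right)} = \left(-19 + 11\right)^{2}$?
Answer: $- \frac{37373505134}{90413245754007} - \frac{7861 i \sqrt{263}}{180826491508014} \approx -0.00041336 - 7.0501 \cdot 10^{-10} i$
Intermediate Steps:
$A{\left(a \right)} = 64$ ($A{\left(a \right)} = \left(-8\right)^{2} = 64$)
$n{\left(o \right)} = \frac{3}{7} - \frac{2 i \sqrt{263}}{7}$ ($n{\left(o \right)} = \frac{3}{7} - \frac{\sqrt{-1023 - 29}}{7} = \frac{3}{7} - \frac{\sqrt{-1052}}{7} = \frac{3}{7} - \frac{2 i \sqrt{263}}{7}$)
$V{\left(D \right)} = -144 + D$
$\frac{V{\left(-1043 \right)} + A{\left(-1694 \right)}}{n{\left(789 \right)} + 2716739} = \frac{\left(-144 - 1043\right) + 64}{\left(\frac{3}{7} - \frac{2 i \sqrt{263}}{7}\right) + 2716739} = \frac{-1187 + 64}{\frac{19017176}{7} - \frac{2 i \sqrt{263}}{7}} = - \frac{1123}{\frac{19017176}{7} - \frac{2 i \sqrt{263}}{7}}$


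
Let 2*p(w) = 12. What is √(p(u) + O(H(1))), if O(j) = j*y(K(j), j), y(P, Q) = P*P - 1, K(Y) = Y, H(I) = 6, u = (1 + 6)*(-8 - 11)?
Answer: 6*√6 ≈ 14.697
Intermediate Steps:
u = -133 (u = 7*(-19) = -133)
p(w) = 6 (p(w) = (½)*12 = 6)
y(P, Q) = -1 + P² (y(P, Q) = P² - 1 = -1 + P²)
O(j) = j*(-1 + j²)
√(p(u) + O(H(1))) = √(6 + (6³ - 1*6)) = √(6 + (216 - 6)) = √(6 + 210) = √216 = 6*√6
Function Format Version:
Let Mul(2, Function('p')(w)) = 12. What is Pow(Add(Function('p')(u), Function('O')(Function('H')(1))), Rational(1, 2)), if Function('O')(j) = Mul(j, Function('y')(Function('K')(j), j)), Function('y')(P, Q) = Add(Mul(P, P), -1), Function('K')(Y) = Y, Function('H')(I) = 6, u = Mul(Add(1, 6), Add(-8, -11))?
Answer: Mul(6, Pow(6, Rational(1, 2))) ≈ 14.697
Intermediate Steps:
u = -133 (u = Mul(7, -19) = -133)
Function('p')(w) = 6 (Function('p')(w) = Mul(Rational(1, 2), 12) = 6)
Function('y')(P, Q) = Add(-1, Pow(P, 2)) (Function('y')(P, Q) = Add(Pow(P, 2), -1) = Add(-1, Pow(P, 2)))
Function('O')(j) = Mul(j, Add(-1, Pow(j, 2)))
Pow(Add(Function('p')(u), Function('O')(Function('H')(1))), Rational(1, 2)) = Pow(Add(6, Add(Pow(6, 3), Mul(-1, 6))), Rational(1, 2)) = Pow(Add(6, Add(216, -6)), Rational(1, 2)) = Pow(Add(6, 210), Rational(1, 2)) = Pow(216, Rational(1, 2)) = Mul(6, Pow(6, Rational(1, 2)))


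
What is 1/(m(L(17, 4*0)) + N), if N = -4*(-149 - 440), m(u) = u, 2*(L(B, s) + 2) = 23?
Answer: 2/4731 ≈ 0.00042274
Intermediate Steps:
L(B, s) = 19/2 (L(B, s) = -2 + (½)*23 = -2 + 23/2 = 19/2)
N = 2356 (N = -4*(-589) = 2356)
1/(m(L(17, 4*0)) + N) = 1/(19/2 + 2356) = 1/(4731/2) = 2/4731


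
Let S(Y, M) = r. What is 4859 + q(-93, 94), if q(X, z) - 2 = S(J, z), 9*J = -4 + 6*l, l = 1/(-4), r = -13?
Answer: 4848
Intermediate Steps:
l = -¼ ≈ -0.25000
J = -11/18 (J = (-4 + 6*(-¼))/9 = (-4 - 3/2)/9 = (⅑)*(-11/2) = -11/18 ≈ -0.61111)
S(Y, M) = -13
q(X, z) = -11 (q(X, z) = 2 - 13 = -11)
4859 + q(-93, 94) = 4859 - 11 = 4848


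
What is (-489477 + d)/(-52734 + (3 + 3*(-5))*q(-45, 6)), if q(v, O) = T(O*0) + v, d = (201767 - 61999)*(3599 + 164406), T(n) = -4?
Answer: -23481233363/52146 ≈ -4.5030e+5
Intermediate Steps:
d = 23481722840 (d = 139768*168005 = 23481722840)
q(v, O) = -4 + v
(-489477 + d)/(-52734 + (3 + 3*(-5))*q(-45, 6)) = (-489477 + 23481722840)/(-52734 + (3 + 3*(-5))*(-4 - 45)) = 23481233363/(-52734 + (3 - 15)*(-49)) = 23481233363/(-52734 - 12*(-49)) = 23481233363/(-52734 + 588) = 23481233363/(-52146) = 23481233363*(-1/52146) = -23481233363/52146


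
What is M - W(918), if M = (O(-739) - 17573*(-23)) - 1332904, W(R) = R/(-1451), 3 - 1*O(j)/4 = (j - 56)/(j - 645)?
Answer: -466257482715/502046 ≈ -9.2872e+5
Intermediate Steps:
O(j) = 12 - 4*(-56 + j)/(-645 + j) (O(j) = 12 - 4*(j - 56)/(j - 645) = 12 - 4*(-56 + j)/(-645 + j))
W(R) = -R/1451 (W(R) = R*(-1/1451) = -R/1451)
M = -321335493/346 (M = (4*(-1879 + 2*(-739))/(-645 - 739) - 17573*(-23)) - 1332904 = (4*(-1879 - 1478)/(-1384) + 404179) - 1332904 = (4*(-1/1384)*(-3357) + 404179) - 1332904 = (3357/346 + 404179) - 1332904 = 139849291/346 - 1332904 = -321335493/346 ≈ -9.2872e+5)
M - W(918) = -321335493/346 - (-1)*918/1451 = -321335493/346 - 1*(-918/1451) = -321335493/346 + 918/1451 = -466257482715/502046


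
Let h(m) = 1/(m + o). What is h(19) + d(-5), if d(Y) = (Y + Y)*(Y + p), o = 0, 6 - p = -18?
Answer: -3609/19 ≈ -189.95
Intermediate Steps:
p = 24 (p = 6 - 1*(-18) = 6 + 18 = 24)
h(m) = 1/m (h(m) = 1/(m + 0) = 1/m)
d(Y) = 2*Y*(24 + Y) (d(Y) = (Y + Y)*(Y + 24) = (2*Y)*(24 + Y) = 2*Y*(24 + Y))
h(19) + d(-5) = 1/19 + 2*(-5)*(24 - 5) = 1/19 + 2*(-5)*19 = 1/19 - 190 = -3609/19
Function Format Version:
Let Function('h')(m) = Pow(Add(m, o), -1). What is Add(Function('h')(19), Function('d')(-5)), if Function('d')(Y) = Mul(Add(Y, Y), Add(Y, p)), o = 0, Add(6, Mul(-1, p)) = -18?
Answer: Rational(-3609, 19) ≈ -189.95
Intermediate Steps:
p = 24 (p = Add(6, Mul(-1, -18)) = Add(6, 18) = 24)
Function('h')(m) = Pow(m, -1) (Function('h')(m) = Pow(Add(m, 0), -1) = Pow(m, -1))
Function('d')(Y) = Mul(2, Y, Add(24, Y)) (Function('d')(Y) = Mul(Add(Y, Y), Add(Y, 24)) = Mul(Mul(2, Y), Add(24, Y)) = Mul(2, Y, Add(24, Y)))
Add(Function('h')(19), Function('d')(-5)) = Add(Pow(19, -1), Mul(2, -5, Add(24, -5))) = Add(Rational(1, 19), Mul(2, -5, 19)) = Add(Rational(1, 19), -190) = Rational(-3609, 19)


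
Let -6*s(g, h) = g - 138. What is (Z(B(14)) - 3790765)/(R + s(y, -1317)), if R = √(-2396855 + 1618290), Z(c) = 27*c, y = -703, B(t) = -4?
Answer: -19128745158/28735621 + 136471428*I*√778565/28735621 ≈ -665.68 + 4190.5*I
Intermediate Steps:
s(g, h) = 23 - g/6 (s(g, h) = -(g - 138)/6 = -(-138 + g)/6 = 23 - g/6)
R = I*√778565 (R = √(-778565) = I*√778565 ≈ 882.36*I)
(Z(B(14)) - 3790765)/(R + s(y, -1317)) = (27*(-4) - 3790765)/(I*√778565 + (23 - ⅙*(-703))) = (-108 - 3790765)/(I*√778565 + (23 + 703/6)) = -3790873/(I*√778565 + 841/6) = -3790873/(841/6 + I*√778565)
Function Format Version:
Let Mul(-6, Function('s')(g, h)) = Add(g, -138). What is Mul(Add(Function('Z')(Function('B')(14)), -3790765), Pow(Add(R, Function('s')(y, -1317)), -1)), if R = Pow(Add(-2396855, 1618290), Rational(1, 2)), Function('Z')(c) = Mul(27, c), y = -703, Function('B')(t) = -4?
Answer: Add(Rational(-19128745158, 28735621), Mul(Rational(136471428, 28735621), I, Pow(778565, Rational(1, 2)))) ≈ Add(-665.68, Mul(4190.5, I))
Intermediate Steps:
Function('s')(g, h) = Add(23, Mul(Rational(-1, 6), g)) (Function('s')(g, h) = Mul(Rational(-1, 6), Add(g, -138)) = Mul(Rational(-1, 6), Add(-138, g)) = Add(23, Mul(Rational(-1, 6), g)))
R = Mul(I, Pow(778565, Rational(1, 2))) (R = Pow(-778565, Rational(1, 2)) = Mul(I, Pow(778565, Rational(1, 2))) ≈ Mul(882.36, I))
Mul(Add(Function('Z')(Function('B')(14)), -3790765), Pow(Add(R, Function('s')(y, -1317)), -1)) = Mul(Add(Mul(27, -4), -3790765), Pow(Add(Mul(I, Pow(778565, Rational(1, 2))), Add(23, Mul(Rational(-1, 6), -703))), -1)) = Mul(Add(-108, -3790765), Pow(Add(Mul(I, Pow(778565, Rational(1, 2))), Add(23, Rational(703, 6))), -1)) = Mul(-3790873, Pow(Add(Mul(I, Pow(778565, Rational(1, 2))), Rational(841, 6)), -1)) = Mul(-3790873, Pow(Add(Rational(841, 6), Mul(I, Pow(778565, Rational(1, 2)))), -1))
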